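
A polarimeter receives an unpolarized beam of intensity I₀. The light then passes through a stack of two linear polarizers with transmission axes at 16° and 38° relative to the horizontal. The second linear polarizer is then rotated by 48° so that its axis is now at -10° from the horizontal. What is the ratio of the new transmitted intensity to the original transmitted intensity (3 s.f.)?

Before rotation:
Unpolarized light through the first polarizer → I₁ = ½ I₀, now polarized at 16°.
I₂ = I₁ cos²(38° − 16°) = 0.5 I₀ · cos²(22°) = 0.4298 I₀.
After rotation:
Unpolarized light through the first polarizer → I₁ = ½ I₀, now polarized at 16°.
I₂ = I₁ cos²(-10° − 16°) = 0.5 I₀ · cos²(26°) = 0.4039 I₀.
Ratio = 0.4039 / 0.4298 = 0.9397.

I_new/I_old ≈ 0.940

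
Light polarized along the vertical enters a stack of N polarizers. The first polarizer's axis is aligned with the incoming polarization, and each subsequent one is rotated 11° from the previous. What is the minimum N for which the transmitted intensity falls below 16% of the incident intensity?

N = 51

First polarizer is aligned with the polarization: full transmission.
Each further stage multiplies by cos²(11°) = 0.9636.
After N polarizers: T = 0.9636^(N−1). Require T < 0.16 ⇒ N−1 > ln(0.16)/ln(0.9636) = 49.41, so N−1 ≥ 50 and N = 51.
Check: N=51 gives T = 0.1566 < 0.16; N=50 gives T = 0.1625.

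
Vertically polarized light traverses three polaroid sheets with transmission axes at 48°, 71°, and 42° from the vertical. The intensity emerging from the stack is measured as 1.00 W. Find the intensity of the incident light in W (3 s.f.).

I₀ ≈ 3.45 W

By Malus's law, I₁ = I₀ cos²(48° − 0°) = I₀ cos²(48°) = 0.4477 I₀.
I₂ = I₁ cos²(71° − 48°) = 0.4477 I₀ · cos²(23°) = 0.3794 I₀.
I₃ = I₂ cos²(42° − 71°) = 0.3794 I₀ · cos²(29°) = 0.2902 I₀.
So 1.00 W = 0.2902 I₀, giving I₀ = 1.00/0.2902 = 3.446 W.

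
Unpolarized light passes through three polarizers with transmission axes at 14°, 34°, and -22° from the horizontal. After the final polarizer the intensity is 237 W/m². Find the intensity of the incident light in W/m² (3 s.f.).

I₀ ≈ 1720 W/m²

Unpolarized light through the first polarizer → I₁ = ½ I₀, now polarized at 14°.
I₂ = I₁ cos²(34° − 14°) = 0.5 I₀ · cos²(20°) = 0.4415 I₀.
I₃ = I₂ cos²(-22° − 34°) = 0.4415 I₀ · cos²(56°) = 0.1381 I₀.
So 237 W/m² = 0.1381 I₀, giving I₀ = 237/0.1381 = 1717 W/m².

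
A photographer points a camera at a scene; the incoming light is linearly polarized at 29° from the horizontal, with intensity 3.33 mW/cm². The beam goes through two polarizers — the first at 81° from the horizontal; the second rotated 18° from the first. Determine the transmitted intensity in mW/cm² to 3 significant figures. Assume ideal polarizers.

I ≈ 1.14 mW/cm²

I₁ = 3.33 mW/cm² · cos²(52°) = 1.262 mW/cm².
I₂ = I₁ · cos²(18°) = 1.262 · 0.9045 = 1.142 mW/cm².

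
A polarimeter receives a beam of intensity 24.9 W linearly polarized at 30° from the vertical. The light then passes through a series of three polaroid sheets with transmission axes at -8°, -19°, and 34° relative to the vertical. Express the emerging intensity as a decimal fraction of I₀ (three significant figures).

I/I₀ ≈ 0.217

I₁ = 24.9 W · cos²(38°) = 15.46 W.
I₂ = I₁ · cos²(11°) = 15.46 · 0.9636 = 14.9 W.
I₃ = I₂ · cos²(53°) = 14.9 · 0.3622 = 5.396 W.
Transmitted fraction = 0.2167.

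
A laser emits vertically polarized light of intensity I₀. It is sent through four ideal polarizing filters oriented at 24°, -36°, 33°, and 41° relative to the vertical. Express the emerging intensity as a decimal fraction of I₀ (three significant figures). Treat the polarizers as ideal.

I₁ = I₀ cos²(24° − 0°) = I₀ cos²(24°) = 0.8346 I₀.
I₂ = I₁ cos²(-36° − 24°) = 0.8346 I₀ · cos²(60°) = 0.2086 I₀.
I₃ = I₂ cos²(33° + 36°) = 0.2086 I₀ · cos²(69°) = 0.0268 I₀.
I₄ = I₃ cos²(41° − 33°) = 0.0268 I₀ · cos²(8°) = 0.02628 I₀.
Transmitted fraction = 0.02628.

≈ 0.0263 I₀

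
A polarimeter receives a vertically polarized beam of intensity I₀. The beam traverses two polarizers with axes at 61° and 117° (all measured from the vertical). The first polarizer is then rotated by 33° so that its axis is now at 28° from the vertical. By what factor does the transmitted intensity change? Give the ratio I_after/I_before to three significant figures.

I_new/I_old ≈ 0.00323

Before rotation:
I₁ = I₀ cos²(61° − 0°) = I₀ cos²(61°) = 0.235 I₀.
I₂ = I₁ cos²(117° − 61°) = 0.235 I₀ · cos²(56°) = 0.0735 I₀.
After rotation:
I₁ = I₀ cos²(28° − 0°) = I₀ cos²(28°) = 0.7796 I₀.
I₂ = I₁ cos²(117° − 28°) = 0.7796 I₀ · cos²(89°) = 0.0002375 I₀.
Ratio = 0.0002375 / 0.0735 = 0.003231.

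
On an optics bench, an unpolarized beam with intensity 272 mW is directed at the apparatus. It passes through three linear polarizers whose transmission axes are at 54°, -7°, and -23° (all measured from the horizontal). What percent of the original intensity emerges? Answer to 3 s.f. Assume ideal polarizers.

≈ 10.9%

Unpolarized light through the first polarizer → I₁ = 272 mW/2 = 136 mW, polarized at 54°.
I₂ = I₁ · cos²(61°) = 136 · 0.235 = 31.97 mW.
I₃ = I₂ · cos²(16°) = 31.97 · 0.924 = 29.54 mW.
That is 10.86% of the incident intensity.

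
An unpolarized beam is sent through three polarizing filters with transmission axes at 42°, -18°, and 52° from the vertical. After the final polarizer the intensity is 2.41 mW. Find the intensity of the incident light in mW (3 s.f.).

I₀ ≈ 165 mW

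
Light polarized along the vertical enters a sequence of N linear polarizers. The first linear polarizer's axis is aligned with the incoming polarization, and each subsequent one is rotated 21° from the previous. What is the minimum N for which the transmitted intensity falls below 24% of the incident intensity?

N = 12

First polarizer is aligned with the polarization: full transmission.
Each further stage multiplies by cos²(21°) = 0.8716.
After N polarizers: T = 0.8716^(N−1). Require T < 0.24 ⇒ N−1 > ln(0.24)/ln(0.8716) = 10.38, so N−1 ≥ 11 and N = 12.
Check: N=12 gives T = 0.2205 < 0.24; N=11 gives T = 0.253.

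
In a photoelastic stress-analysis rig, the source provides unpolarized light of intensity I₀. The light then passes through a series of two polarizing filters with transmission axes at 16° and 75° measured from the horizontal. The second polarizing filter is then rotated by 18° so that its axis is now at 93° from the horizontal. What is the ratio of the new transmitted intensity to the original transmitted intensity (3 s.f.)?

I_new/I_old ≈ 0.191

Before rotation:
Unpolarized light through the first polarizer → I₁ = ½ I₀, now polarized at 16°.
I₂ = I₁ cos²(75° − 16°) = 0.5 I₀ · cos²(59°) = 0.1326 I₀.
After rotation:
Unpolarized light through the first polarizer → I₁ = ½ I₀, now polarized at 16°.
I₂ = I₁ cos²(93° − 16°) = 0.5 I₀ · cos²(77°) = 0.0253 I₀.
Ratio = 0.0253 / 0.1326 = 0.1908.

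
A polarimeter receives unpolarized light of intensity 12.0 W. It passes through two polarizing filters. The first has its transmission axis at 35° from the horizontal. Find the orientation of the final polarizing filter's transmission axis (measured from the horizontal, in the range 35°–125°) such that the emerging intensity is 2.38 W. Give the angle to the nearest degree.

Unpolarized light through the first polarizer → I₁ = ½ I₀, now polarized at 35°.
Target fraction: 2.38 / 12.0 W = 0.1983 of I₀.
Need I₂/I₀ = 0.1983, so cos²(θ − 35°) = 0.1983 / 0.5 = 0.3967.
θ − 35° = arccos(√0.3967) = 51.0°, giving θ ≈ 35 + 51.0 = 86.0°.

θ ≈ 86°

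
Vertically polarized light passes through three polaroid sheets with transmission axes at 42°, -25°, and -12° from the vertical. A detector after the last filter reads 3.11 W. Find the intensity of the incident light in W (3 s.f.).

I₁ = I₀ cos²(42° − 0°) = I₀ cos²(42°) = 0.5523 I₀.
I₂ = I₁ cos²(-25° − 42°) = 0.5523 I₀ · cos²(67°) = 0.08431 I₀.
I₃ = I₂ cos²(-12° + 25°) = 0.08431 I₀ · cos²(13°) = 0.08005 I₀.
So 3.11 W = 0.08005 I₀, giving I₀ = 3.11/0.08005 = 38.85 W.

I₀ ≈ 38.9 W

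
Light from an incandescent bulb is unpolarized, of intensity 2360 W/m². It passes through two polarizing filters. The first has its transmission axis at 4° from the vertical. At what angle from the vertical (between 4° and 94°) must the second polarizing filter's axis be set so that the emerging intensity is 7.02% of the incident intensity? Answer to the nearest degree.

Unpolarized light through the first polarizer → I₁ = ½ I₀, now polarized at 4°.
Need I₂/I₀ = 0.0702, so cos²(θ − 4°) = 0.0702 / 0.5 = 0.1404.
θ − 4° = arccos(√0.1404) = 68.0°, giving θ ≈ 4 + 68.0 = 72.0°.

θ ≈ 72°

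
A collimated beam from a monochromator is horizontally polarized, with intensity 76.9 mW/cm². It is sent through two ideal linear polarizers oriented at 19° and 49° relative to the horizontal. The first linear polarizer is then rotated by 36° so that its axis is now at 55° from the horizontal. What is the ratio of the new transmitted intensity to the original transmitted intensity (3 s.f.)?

I_new/I_old ≈ 0.485

Before rotation:
I₁ = I₀ cos²(19° − 0°) = I₀ cos²(19°) = 0.894 I₀.
I₂ = I₁ cos²(49° − 19°) = 0.894 I₀ · cos²(30°) = 0.6705 I₀.
After rotation:
I₁ = I₀ cos²(55° − 0°) = I₀ cos²(55°) = 0.329 I₀.
I₂ = I₁ cos²(49° − 55°) = 0.329 I₀ · cos²(6°) = 0.3254 I₀.
Ratio = 0.3254 / 0.6705 = 0.4853.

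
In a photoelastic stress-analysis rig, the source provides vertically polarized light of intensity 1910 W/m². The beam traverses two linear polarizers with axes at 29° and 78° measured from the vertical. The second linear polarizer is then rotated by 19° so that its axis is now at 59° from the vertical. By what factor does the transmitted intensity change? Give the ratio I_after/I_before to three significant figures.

I_new/I_old ≈ 1.74

Before rotation:
I₁ = I₀ cos²(29° − 0°) = I₀ cos²(29°) = 0.765 I₀.
I₂ = I₁ cos²(78° − 29°) = 0.765 I₀ · cos²(49°) = 0.3292 I₀.
After rotation:
I₁ = I₀ cos²(29° − 0°) = I₀ cos²(29°) = 0.765 I₀.
I₂ = I₁ cos²(59° − 29°) = 0.765 I₀ · cos²(30°) = 0.5737 I₀.
Ratio = 0.5737 / 0.3292 = 1.743.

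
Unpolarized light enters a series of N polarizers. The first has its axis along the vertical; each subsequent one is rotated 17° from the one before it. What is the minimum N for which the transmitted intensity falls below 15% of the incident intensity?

First polarizer halves the unpolarized light: factor 1/2.
Each further stage multiplies by cos²(17°) = 0.9145.
After N polarizers: T = 0.5·0.9145^(N−1). Require T < 0.15 ⇒ N−1 > ln(0.15/0.5)/ln(0.9145) = 13.47, so N−1 ≥ 14 and N = 15.
Check: N=15 gives T = 0.1431 < 0.15; N=14 gives T = 0.1565.

N = 15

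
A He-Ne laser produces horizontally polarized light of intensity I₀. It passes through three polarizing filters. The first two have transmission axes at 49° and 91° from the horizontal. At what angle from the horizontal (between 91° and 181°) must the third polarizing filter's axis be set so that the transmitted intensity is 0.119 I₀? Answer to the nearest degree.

θ ≈ 136°

I₁ = I₀ cos²(49° − 0°) = I₀ cos²(49°) = 0.4304 I₀.
I₂ = I₁ cos²(91° − 49°) = 0.4304 I₀ · cos²(42°) = 0.2377 I₀.
Need I₃/I₀ = 0.119, so cos²(θ − 91°) = 0.119 / 0.2377 = 0.5006.
θ − 91° = arccos(√0.5006) = 45.0°, giving θ ≈ 91 + 45.0 = 136.0°.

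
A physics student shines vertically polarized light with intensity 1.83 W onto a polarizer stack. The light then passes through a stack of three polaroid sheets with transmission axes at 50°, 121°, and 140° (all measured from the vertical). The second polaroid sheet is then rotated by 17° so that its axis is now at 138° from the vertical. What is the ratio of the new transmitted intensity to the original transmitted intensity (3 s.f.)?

Before rotation:
By Malus's law, I₁ = I₀ cos²(50° − 0°) = I₀ cos²(50°) = 0.4132 I₀.
I₂ = I₁ cos²(121° − 50°) = 0.4132 I₀ · cos²(71°) = 0.04379 I₀.
I₃ = I₂ cos²(140° − 121°) = 0.04379 I₀ · cos²(19°) = 0.03915 I₀.
After rotation:
I₁ = I₀ cos²(50° − 0°) = I₀ cos²(50°) = 0.4132 I₀.
I₂ = I₁ cos²(138° − 50°) = 0.4132 I₀ · cos²(88°) = 0.0005032 I₀.
I₃ = I₂ cos²(140° − 138°) = 0.0005032 I₀ · cos²(2°) = 0.0005026 I₀.
Ratio = 0.0005026 / 0.03915 = 0.01284.

I_new/I_old ≈ 0.0128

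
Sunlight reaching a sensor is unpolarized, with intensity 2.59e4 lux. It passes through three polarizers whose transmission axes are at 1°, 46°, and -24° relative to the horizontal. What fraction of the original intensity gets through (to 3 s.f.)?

I/I₀ ≈ 0.0292

Unpolarized light through the first polarizer → I₁ = 2.59e4 lux/2 = 1.295e+04 lux, polarized at 1°.
I₂ = I₁ · cos²(45°) = 1.295e+04 · 0.5 = 6475 lux.
I₃ = I₂ · cos²(70°) = 6475 · 0.117 = 757.4 lux.
Transmitted fraction = 0.02924.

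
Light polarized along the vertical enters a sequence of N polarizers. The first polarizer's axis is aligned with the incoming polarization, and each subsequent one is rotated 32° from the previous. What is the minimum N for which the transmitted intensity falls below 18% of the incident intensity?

N = 7

First polarizer is aligned with the polarization: full transmission.
Each further stage multiplies by cos²(32°) = 0.7192.
After N polarizers: T = 0.7192^(N−1). Require T < 0.18 ⇒ N−1 > ln(0.18)/ln(0.7192) = 5.20, so N−1 ≥ 6 and N = 7.
Check: N=7 gives T = 0.1384 < 0.18; N=6 gives T = 0.1924.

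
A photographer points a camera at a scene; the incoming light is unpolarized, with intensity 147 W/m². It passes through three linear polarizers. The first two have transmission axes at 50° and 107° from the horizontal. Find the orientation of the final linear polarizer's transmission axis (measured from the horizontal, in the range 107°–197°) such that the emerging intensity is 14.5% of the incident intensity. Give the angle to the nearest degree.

Unpolarized light through the first polarizer → I₁ = ½ I₀, now polarized at 50°.
I₂ = I₁ cos²(107° − 50°) = 0.5 I₀ · cos²(57°) = 0.1483 I₀.
Need I₃/I₀ = 0.145, so cos²(θ − 107°) = 0.145 / 0.1483 = 0.9776.
θ − 107° = arccos(√0.9776) = 8.6°, giving θ ≈ 107 + 8.6 = 115.6°.

θ ≈ 116°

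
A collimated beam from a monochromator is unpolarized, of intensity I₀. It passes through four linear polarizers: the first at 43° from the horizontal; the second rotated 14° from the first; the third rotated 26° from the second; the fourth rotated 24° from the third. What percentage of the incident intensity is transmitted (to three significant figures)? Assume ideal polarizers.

Unpolarized light through the first polarizer → I₁ = ½ I₀, now polarized at 43°.
I₂ = I₁ cos²(14°) = 0.5 · 0.9415 I₀ = 0.4707 I₀.
I₃ = I₂ cos²(26°) = 0.4707 · 0.8078 I₀ = 0.3803 I₀.
I₄ = I₃ cos²(24°) = 0.3803 · 0.8346 I₀ = 0.3174 I₀.
That is 31.74% of the incident intensity.

≈ 31.7%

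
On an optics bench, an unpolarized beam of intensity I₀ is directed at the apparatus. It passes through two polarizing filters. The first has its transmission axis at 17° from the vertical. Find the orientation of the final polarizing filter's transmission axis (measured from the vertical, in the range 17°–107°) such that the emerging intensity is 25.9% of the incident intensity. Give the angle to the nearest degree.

θ ≈ 61°

Unpolarized light through the first polarizer → I₁ = ½ I₀, now polarized at 17°.
Need I₂/I₀ = 0.259, so cos²(θ − 17°) = 0.259 / 0.5 = 0.518.
θ − 17° = arccos(√0.518) = 44.0°, giving θ ≈ 17 + 44.0 = 61.0°.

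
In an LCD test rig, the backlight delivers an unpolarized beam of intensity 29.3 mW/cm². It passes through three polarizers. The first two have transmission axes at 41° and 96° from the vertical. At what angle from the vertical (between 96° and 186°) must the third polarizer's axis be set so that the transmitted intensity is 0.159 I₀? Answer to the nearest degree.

θ ≈ 107°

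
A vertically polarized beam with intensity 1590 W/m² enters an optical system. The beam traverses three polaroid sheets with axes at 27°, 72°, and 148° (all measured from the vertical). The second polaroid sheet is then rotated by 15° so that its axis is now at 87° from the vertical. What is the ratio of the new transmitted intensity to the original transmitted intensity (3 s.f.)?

I_new/I_old ≈ 2.01

Before rotation:
I₁ = I₀ cos²(27° − 0°) = I₀ cos²(27°) = 0.7939 I₀.
I₂ = I₁ cos²(72° − 27°) = 0.7939 I₀ · cos²(45°) = 0.3969 I₀.
I₃ = I₂ cos²(148° − 72°) = 0.3969 I₀ · cos²(76°) = 0.02323 I₀.
After rotation:
I₁ = I₀ cos²(27° − 0°) = I₀ cos²(27°) = 0.7939 I₀.
I₂ = I₁ cos²(87° − 27°) = 0.7939 I₀ · cos²(60°) = 0.1985 I₀.
I₃ = I₂ cos²(148° − 87°) = 0.1985 I₀ · cos²(61°) = 0.04665 I₀.
Ratio = 0.04665 / 0.02323 = 2.008.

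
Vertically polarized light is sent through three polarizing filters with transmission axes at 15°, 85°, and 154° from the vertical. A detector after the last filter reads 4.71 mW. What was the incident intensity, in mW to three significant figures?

I₀ ≈ 336 mW

I₁ = I₀ cos²(15° − 0°) = I₀ cos²(15°) = 0.933 I₀.
I₂ = I₁ cos²(85° − 15°) = 0.933 I₀ · cos²(70°) = 0.1091 I₀.
I₃ = I₂ cos²(154° − 85°) = 0.1091 I₀ · cos²(69°) = 0.01402 I₀.
So 4.71 mW = 0.01402 I₀, giving I₀ = 4.71/0.01402 = 336 mW.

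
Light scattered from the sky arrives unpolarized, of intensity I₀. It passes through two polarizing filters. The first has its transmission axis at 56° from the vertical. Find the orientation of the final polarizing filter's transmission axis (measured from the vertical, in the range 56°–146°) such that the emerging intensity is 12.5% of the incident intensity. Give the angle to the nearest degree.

Unpolarized light through the first polarizer → I₁ = ½ I₀, now polarized at 56°.
Need I₂/I₀ = 0.125, so cos²(θ − 56°) = 0.125 / 0.5 = 0.25.
θ − 56° = arccos(√0.25) = 60.0°, giving θ ≈ 56 + 60.0 = 116.0°.

θ ≈ 116°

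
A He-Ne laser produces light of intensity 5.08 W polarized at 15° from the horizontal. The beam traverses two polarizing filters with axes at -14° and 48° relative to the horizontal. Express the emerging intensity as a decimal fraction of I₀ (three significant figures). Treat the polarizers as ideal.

By Malus's law, I₁ = 5.08 W · cos²(29°) = 3.886 W.
I₂ = I₁ · cos²(62°) = 3.886 · 0.2204 = 0.8565 W.
Transmitted fraction = 0.1686.

I/I₀ ≈ 0.169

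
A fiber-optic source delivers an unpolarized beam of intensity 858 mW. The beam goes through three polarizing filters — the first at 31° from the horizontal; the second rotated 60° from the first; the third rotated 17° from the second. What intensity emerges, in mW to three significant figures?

I ≈ 98.1 mW

Unpolarized light through the first polarizer → I₁ = 858 mW/2 = 429 mW, polarized at 31°.
I₂ = I₁ · cos²(60°) = 429 · 0.25 = 107.3 mW.
I₃ = I₂ · cos²(17°) = 107.3 · 0.9145 = 98.08 mW.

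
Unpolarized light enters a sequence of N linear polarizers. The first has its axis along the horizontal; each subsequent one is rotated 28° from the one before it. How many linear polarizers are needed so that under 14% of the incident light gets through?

N = 7

First polarizer halves the unpolarized light: factor 1/2.
Each further stage multiplies by cos²(28°) = 0.7796.
After N polarizers: T = 0.5·0.7796^(N−1). Require T < 0.14 ⇒ N−1 > ln(0.14/0.5)/ln(0.7796) = 5.11, so N−1 ≥ 6 and N = 7.
Check: N=7 gives T = 0.1123 < 0.14; N=6 gives T = 0.144.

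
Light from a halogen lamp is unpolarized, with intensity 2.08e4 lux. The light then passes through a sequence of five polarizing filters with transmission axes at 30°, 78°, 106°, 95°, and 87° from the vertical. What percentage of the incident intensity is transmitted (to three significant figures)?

≈ 16.5%

Unpolarized light through the first polarizer → I₁ = 2.08e4 lux/2 = 1.04e+04 lux, polarized at 30°.
I₂ = I₁ · cos²(48°) = 1.04e+04 · 0.4477 = 4656 lux.
I₃ = I₂ · cos²(28°) = 4656 · 0.7796 = 3630 lux.
I₄ = I₃ · cos²(11°) = 3630 · 0.9636 = 3498 lux.
I₅ = I₄ · cos²(8°) = 3498 · 0.9806 = 3430 lux.
That is 16.49% of the incident intensity.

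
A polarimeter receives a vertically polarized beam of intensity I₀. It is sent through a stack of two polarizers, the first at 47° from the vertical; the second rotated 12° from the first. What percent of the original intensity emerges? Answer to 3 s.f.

≈ 44.5%

By Malus's law, I₁ = I₀ cos²(47° − 0°) = I₀ cos²(47°) = 0.4651 I₀.
I₂ = I₁ cos²(12°) = 0.4651 · 0.9568 I₀ = 0.445 I₀.
That is 44.5% of the incident intensity.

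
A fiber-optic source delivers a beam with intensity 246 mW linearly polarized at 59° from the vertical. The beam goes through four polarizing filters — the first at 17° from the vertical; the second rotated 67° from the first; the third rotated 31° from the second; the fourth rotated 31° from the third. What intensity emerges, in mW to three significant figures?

I ≈ 11.2 mW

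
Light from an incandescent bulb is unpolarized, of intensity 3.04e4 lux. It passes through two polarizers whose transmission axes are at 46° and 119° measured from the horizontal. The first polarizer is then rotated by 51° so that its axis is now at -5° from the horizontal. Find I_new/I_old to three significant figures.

I_new/I_old ≈ 3.66

Before rotation:
Unpolarized light through the first polarizer → I₁ = ½ I₀, now polarized at 46°.
I₂ = I₁ cos²(119° − 46°) = 0.5 I₀ · cos²(73°) = 0.04274 I₀.
After rotation:
Unpolarized light through the first polarizer → I₁ = ½ I₀, now polarized at -5°.
Angle between axes 1 and 2: 56°. I₂ = 0.5 I₀ · cos²(56°) = 0.1563 I₀.
Ratio = 0.1563 / 0.04274 = 3.658.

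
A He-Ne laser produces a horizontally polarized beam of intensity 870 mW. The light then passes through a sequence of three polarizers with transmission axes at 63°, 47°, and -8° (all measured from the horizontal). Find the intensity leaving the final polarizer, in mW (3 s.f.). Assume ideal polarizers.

I ≈ 54.5 mW

I₁ = 870 mW · cos²(63°) = 179.3 mW.
I₂ = I₁ · cos²(16°) = 179.3 · 0.924 = 165.7 mW.
I₃ = I₂ · cos²(55°) = 165.7 · 0.329 = 54.51 mW.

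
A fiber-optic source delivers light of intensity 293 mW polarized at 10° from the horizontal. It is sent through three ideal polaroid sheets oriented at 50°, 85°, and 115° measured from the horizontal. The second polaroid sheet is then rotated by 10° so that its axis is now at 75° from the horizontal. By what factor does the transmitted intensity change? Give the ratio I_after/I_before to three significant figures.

I_new/I_old ≈ 0.958

Before rotation:
By Malus's law, I₁ = I₀ cos²(50° − 10°) = I₀ cos²(40°) = 0.5868 I₀.
I₂ = I₁ cos²(85° − 50°) = 0.5868 I₀ · cos²(35°) = 0.3938 I₀.
I₃ = I₂ cos²(115° − 85°) = 0.3938 I₀ · cos²(30°) = 0.2953 I₀.
After rotation:
I₁ = I₀ cos²(50° − 10°) = I₀ cos²(40°) = 0.5868 I₀.
I₂ = I₁ cos²(75° − 50°) = 0.5868 I₀ · cos²(25°) = 0.482 I₀.
I₃ = I₂ cos²(115° − 75°) = 0.482 I₀ · cos²(40°) = 0.2829 I₀.
Ratio = 0.2829 / 0.2953 = 0.9578.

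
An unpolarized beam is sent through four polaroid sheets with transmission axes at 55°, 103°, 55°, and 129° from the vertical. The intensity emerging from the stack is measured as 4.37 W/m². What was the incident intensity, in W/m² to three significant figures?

Unpolarized light through the first polarizer → I₁ = ½ I₀, now polarized at 55°.
I₂ = I₁ cos²(103° − 55°) = 0.5 I₀ · cos²(48°) = 0.2239 I₀.
I₃ = I₂ cos²(55° − 103°) = 0.2239 I₀ · cos²(48°) = 0.1002 I₀.
I₄ = I₃ cos²(129° − 55°) = 0.1002 I₀ · cos²(74°) = 0.007615 I₀.
So 4.37 W/m² = 0.007615 I₀, giving I₀ = 4.37/0.007615 = 573.8 W/m².

I₀ ≈ 574 W/m²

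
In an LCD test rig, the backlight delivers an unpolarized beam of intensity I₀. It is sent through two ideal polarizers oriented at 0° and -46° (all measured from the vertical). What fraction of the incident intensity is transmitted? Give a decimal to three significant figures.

≈ 0.241 I₀

Unpolarized light through the first polarizer → I₁ = ½ I₀, now polarized at 0°.
I₂ = I₁ cos²(-46° − 0°) = 0.5 I₀ · cos²(46°) = 0.2413 I₀.
Transmitted fraction = 0.2413.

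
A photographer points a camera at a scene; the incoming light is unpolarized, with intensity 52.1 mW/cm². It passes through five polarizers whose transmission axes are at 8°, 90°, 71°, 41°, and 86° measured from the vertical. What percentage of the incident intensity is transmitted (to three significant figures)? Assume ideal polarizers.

Unpolarized light through the first polarizer → I₁ = 52.1 mW/cm²/2 = 26.05 mW/cm², polarized at 8°.
I₂ = I₁ · cos²(82°) = 26.05 · 0.01937 = 0.5046 mW/cm².
I₃ = I₂ · cos²(19°) = 0.5046 · 0.894 = 0.4511 mW/cm².
I₄ = I₃ · cos²(30°) = 0.4511 · 0.75 = 0.3383 mW/cm².
I₅ = I₄ · cos²(45°) = 0.3383 · 0.5 = 0.1692 mW/cm².
That is 0.3247% of the incident intensity.

≈ 0.325%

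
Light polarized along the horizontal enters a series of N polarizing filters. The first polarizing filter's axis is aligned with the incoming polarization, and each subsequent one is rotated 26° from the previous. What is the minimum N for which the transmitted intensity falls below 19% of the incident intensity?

First polarizer is aligned with the polarization: full transmission.
Each further stage multiplies by cos²(26°) = 0.8078.
After N polarizers: T = 0.8078^(N−1). Require T < 0.19 ⇒ N−1 > ln(0.19)/ln(0.8078) = 7.78, so N−1 ≥ 8 and N = 9.
Check: N=9 gives T = 0.1814 < 0.19; N=8 gives T = 0.2245.

N = 9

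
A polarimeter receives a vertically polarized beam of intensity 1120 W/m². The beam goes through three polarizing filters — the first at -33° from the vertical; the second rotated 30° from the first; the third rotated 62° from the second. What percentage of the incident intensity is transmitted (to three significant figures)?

≈ 11.6%

By Malus's law, I₁ = 1120 W/m² · cos²(33°) = 787.8 W/m².
I₂ = I₁ · cos²(30°) = 787.8 · 0.75 = 590.8 W/m².
I₃ = I₂ · cos²(62°) = 590.8 · 0.2204 = 130.2 W/m².
That is 11.63% of the incident intensity.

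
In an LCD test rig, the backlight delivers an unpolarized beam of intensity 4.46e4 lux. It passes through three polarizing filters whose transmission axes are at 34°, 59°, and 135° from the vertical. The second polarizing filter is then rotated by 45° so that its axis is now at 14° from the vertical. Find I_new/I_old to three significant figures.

Before rotation:
Unpolarized light through the first polarizer → I₁ = ½ I₀, now polarized at 34°.
I₂ = I₁ cos²(59° − 34°) = 0.5 I₀ · cos²(25°) = 0.4107 I₀.
I₃ = I₂ cos²(135° − 59°) = 0.4107 I₀ · cos²(76°) = 0.02404 I₀.
After rotation:
Unpolarized light through the first polarizer → I₁ = ½ I₀, now polarized at 34°.
I₂ = I₁ cos²(14° − 34°) = 0.5 I₀ · cos²(20°) = 0.4415 I₀.
Angle between axes 2 and 3: 59°. I₃ = 0.4415 I₀ · cos²(59°) = 0.1171 I₀.
Ratio = 0.1171 / 0.02404 = 4.872.

I_new/I_old ≈ 4.87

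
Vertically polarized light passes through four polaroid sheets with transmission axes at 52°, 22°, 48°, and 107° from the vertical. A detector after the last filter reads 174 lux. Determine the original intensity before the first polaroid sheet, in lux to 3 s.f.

I₀ ≈ 2860 lux

I₁ = I₀ cos²(52° − 0°) = I₀ cos²(52°) = 0.379 I₀.
I₂ = I₁ cos²(22° − 52°) = 0.379 I₀ · cos²(30°) = 0.2843 I₀.
I₃ = I₂ cos²(48° − 22°) = 0.2843 I₀ · cos²(26°) = 0.2296 I₀.
I₄ = I₃ cos²(107° − 48°) = 0.2296 I₀ · cos²(59°) = 0.06092 I₀.
So 174 lux = 0.06092 I₀, giving I₀ = 174/0.06092 = 2856 lux.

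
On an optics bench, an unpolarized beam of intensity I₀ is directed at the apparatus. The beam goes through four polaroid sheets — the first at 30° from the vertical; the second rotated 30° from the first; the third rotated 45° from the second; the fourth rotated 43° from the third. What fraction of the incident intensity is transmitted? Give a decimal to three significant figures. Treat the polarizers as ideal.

Unpolarized light through the first polarizer → I₁ = ½ I₀, now polarized at 30°.
I₂ = I₁ cos²(30°) = 0.5 · 0.75 I₀ = 0.375 I₀.
I₃ = I₂ cos²(45°) = 0.375 · 0.5 I₀ = 0.1875 I₀.
I₄ = I₃ cos²(43°) = 0.1875 · 0.5349 I₀ = 0.1003 I₀.
Transmitted fraction = 0.1003.

≈ 0.100 I₀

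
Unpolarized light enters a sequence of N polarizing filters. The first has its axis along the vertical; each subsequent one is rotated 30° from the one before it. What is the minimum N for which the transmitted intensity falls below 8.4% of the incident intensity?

First polarizer halves the unpolarized light: factor 1/2.
Each further stage multiplies by cos²(30°) = 0.75.
After N polarizers: T = 0.5·0.75^(N−1). Require T < 0.084 ⇒ N−1 > ln(0.084/0.5)/ln(0.75) = 6.20, so N−1 ≥ 7 and N = 8.
Check: N=8 gives T = 0.06674 < 0.084; N=7 gives T = 0.08899.

N = 8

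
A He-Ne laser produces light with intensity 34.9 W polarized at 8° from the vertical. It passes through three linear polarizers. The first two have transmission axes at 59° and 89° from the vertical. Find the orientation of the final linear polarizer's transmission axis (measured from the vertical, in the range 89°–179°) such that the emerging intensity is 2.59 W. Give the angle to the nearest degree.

I₁ = I₀ cos²(59° − 8°) = I₀ cos²(51°) = 0.396 I₀.
I₂ = I₁ cos²(89° − 59°) = 0.396 I₀ · cos²(30°) = 0.297 I₀.
Target fraction: 2.59 / 34.9 W = 0.07421 of I₀.
Need I₃/I₀ = 0.07421, so cos²(θ − 89°) = 0.07421 / 0.297 = 0.2498.
θ − 89° = arccos(√0.2498) = 60.0°, giving θ ≈ 89 + 60.0 = 149.0°.

θ ≈ 149°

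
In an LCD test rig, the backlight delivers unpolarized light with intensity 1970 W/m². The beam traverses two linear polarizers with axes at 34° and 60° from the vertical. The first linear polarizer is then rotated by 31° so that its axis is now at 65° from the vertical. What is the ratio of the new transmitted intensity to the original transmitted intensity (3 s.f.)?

I_new/I_old ≈ 1.23

Before rotation:
Unpolarized light through the first polarizer → I₁ = ½ I₀, now polarized at 34°.
I₂ = I₁ cos²(60° − 34°) = 0.5 I₀ · cos²(26°) = 0.4039 I₀.
After rotation:
Unpolarized light through the first polarizer → I₁ = ½ I₀, now polarized at 65°.
I₂ = I₁ cos²(60° − 65°) = 0.5 I₀ · cos²(5°) = 0.4962 I₀.
Ratio = 0.4962 / 0.4039 = 1.228.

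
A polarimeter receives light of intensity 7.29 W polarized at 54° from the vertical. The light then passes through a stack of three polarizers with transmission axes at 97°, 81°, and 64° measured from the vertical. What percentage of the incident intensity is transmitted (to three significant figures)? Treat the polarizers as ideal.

I₁ = 7.29 W · cos²(43°) = 3.899 W.
I₂ = I₁ · cos²(16°) = 3.899 · 0.924 = 3.603 W.
I₃ = I₂ · cos²(17°) = 3.603 · 0.9145 = 3.295 W.
That is 45.2% of the incident intensity.

≈ 45.2%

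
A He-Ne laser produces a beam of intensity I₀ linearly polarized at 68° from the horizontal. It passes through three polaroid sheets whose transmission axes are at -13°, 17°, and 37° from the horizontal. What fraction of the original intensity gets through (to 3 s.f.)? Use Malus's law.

By Malus's law, I₁ = I₀ cos²(-13° − 68°) = I₀ cos²(81°) = 0.02447 I₀.
I₂ = I₁ cos²(17° + 13°) = 0.02447 I₀ · cos²(30°) = 0.01835 I₀.
I₃ = I₂ cos²(37° − 17°) = 0.01835 I₀ · cos²(20°) = 0.01621 I₀.
Transmitted fraction = 0.01621.

≈ 0.0162 I₀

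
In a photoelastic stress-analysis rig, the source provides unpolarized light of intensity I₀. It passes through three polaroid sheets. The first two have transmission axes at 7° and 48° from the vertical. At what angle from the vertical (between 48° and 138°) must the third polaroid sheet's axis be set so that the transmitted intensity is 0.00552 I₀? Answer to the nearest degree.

θ ≈ 130°

Unpolarized light through the first polarizer → I₁ = ½ I₀, now polarized at 7°.
I₂ = I₁ cos²(48° − 7°) = 0.5 I₀ · cos²(41°) = 0.2848 I₀.
Need I₃/I₀ = 0.00552, so cos²(θ − 48°) = 0.00552 / 0.2848 = 0.01938.
θ − 48° = arccos(√0.01938) = 82.0°, giving θ ≈ 48 + 82.0 = 130.0°.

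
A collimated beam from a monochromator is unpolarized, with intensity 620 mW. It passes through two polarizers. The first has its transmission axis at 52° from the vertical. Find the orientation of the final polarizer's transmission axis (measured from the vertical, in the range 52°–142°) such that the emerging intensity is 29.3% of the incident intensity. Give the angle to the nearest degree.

Unpolarized light through the first polarizer → I₁ = ½ I₀, now polarized at 52°.
Need I₂/I₀ = 0.293, so cos²(θ − 52°) = 0.293 / 0.5 = 0.586.
θ − 52° = arccos(√0.586) = 40.0°, giving θ ≈ 52 + 40.0 = 92.0°.

θ ≈ 92°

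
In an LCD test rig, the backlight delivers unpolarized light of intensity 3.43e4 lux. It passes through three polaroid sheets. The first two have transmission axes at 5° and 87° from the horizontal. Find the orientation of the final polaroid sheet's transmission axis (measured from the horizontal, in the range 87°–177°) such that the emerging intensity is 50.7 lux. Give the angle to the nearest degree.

Unpolarized light through the first polarizer → I₁ = ½ I₀, now polarized at 5°.
I₂ = I₁ cos²(87° − 5°) = 0.5 I₀ · cos²(82°) = 0.009685 I₀.
Target fraction: 50.7 / 3.43e4 lux = 0.001478 of I₀.
Need I₃/I₀ = 0.001478, so cos²(θ − 87°) = 0.001478 / 0.009685 = 0.1526.
θ − 87° = arccos(√0.1526) = 67.0°, giving θ ≈ 87 + 67.0 = 154.0°.

θ ≈ 154°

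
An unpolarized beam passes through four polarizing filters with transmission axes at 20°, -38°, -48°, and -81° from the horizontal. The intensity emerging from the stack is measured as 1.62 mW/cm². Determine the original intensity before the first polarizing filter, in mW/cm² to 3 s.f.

Unpolarized light through the first polarizer → I₁ = ½ I₀, now polarized at 20°.
I₂ = I₁ cos²(-38° − 20°) = 0.5 I₀ · cos²(58°) = 0.1404 I₀.
I₃ = I₂ cos²(-48° + 38°) = 0.1404 I₀ · cos²(10°) = 0.1362 I₀.
I₄ = I₃ cos²(-81° + 48°) = 0.1362 I₀ · cos²(33°) = 0.09578 I₀.
So 1.62 mW/cm² = 0.09578 I₀, giving I₀ = 1.62/0.09578 = 16.91 mW/cm².

I₀ ≈ 16.9 mW/cm²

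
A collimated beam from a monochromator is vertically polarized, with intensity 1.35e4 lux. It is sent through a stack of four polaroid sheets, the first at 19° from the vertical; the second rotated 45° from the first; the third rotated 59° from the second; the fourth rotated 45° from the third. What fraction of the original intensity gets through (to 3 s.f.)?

I₁ = 1.35e4 lux · cos²(19°) = 1.207e+04 lux.
I₂ = I₁ · cos²(45°) = 1.207e+04 · 0.5 = 6035 lux.
I₃ = I₂ · cos²(59°) = 6035 · 0.2653 = 1601 lux.
I₄ = I₃ · cos²(45°) = 1601 · 0.5 = 800.4 lux.
Transmitted fraction = 0.05929.

I/I₀ ≈ 0.0593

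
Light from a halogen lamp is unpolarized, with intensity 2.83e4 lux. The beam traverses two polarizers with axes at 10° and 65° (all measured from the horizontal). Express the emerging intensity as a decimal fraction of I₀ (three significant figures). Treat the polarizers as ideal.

Unpolarized light through the first polarizer → I₁ = 2.83e4 lux/2 = 1.415e+04 lux, polarized at 10°.
I₂ = I₁ · cos²(55°) = 1.415e+04 · 0.329 = 4655 lux.
Transmitted fraction = 0.1645.

I/I₀ ≈ 0.164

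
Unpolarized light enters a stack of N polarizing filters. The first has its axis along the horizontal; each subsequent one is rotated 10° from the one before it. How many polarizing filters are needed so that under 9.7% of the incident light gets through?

First polarizer halves the unpolarized light: factor 1/2.
Each further stage multiplies by cos²(10°) = 0.9698.
After N polarizers: T = 0.5·0.9698^(N−1). Require T < 0.097 ⇒ N−1 > ln(0.097/0.5)/ln(0.9698) = 53.56, so N−1 ≥ 54 and N = 55.
Check: N=55 gives T = 0.0957 < 0.097; N=54 gives T = 0.09868.

N = 55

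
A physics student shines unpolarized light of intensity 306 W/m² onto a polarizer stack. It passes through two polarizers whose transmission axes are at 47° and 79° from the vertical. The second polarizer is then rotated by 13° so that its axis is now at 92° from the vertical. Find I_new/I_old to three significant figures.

Before rotation:
Unpolarized light through the first polarizer → I₁ = ½ I₀, now polarized at 47°.
I₂ = I₁ cos²(79° − 47°) = 0.5 I₀ · cos²(32°) = 0.3596 I₀.
After rotation:
Unpolarized light through the first polarizer → I₁ = ½ I₀, now polarized at 47°.
I₂ = I₁ cos²(92° − 47°) = 0.5 I₀ · cos²(45°) = 0.25 I₀.
Ratio = 0.25 / 0.3596 = 0.6952.

I_new/I_old ≈ 0.695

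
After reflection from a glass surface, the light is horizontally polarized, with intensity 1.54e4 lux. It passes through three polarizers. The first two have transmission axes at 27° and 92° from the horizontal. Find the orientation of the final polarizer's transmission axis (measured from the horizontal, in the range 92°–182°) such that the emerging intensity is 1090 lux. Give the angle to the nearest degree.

By Malus's law, I₁ = I₀ cos²(27° − 0°) = I₀ cos²(27°) = 0.7939 I₀.
I₂ = I₁ cos²(92° − 27°) = 0.7939 I₀ · cos²(65°) = 0.1418 I₀.
Target fraction: 1090 / 1.54e4 lux = 0.07078 of I₀.
Need I₃/I₀ = 0.07078, so cos²(θ − 92°) = 0.07078 / 0.1418 = 0.4992.
θ − 92° = arccos(√0.4992) = 45.0°, giving θ ≈ 92 + 45.0 = 137.0°.

θ ≈ 137°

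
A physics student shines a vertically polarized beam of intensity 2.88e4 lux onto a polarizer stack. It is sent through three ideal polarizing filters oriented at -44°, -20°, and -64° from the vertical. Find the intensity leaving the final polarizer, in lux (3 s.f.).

I₁ = 2.88e4 lux · cos²(44°) = 1.49e+04 lux.
I₂ = I₁ · cos²(24°) = 1.49e+04 · 0.8346 = 1.244e+04 lux.
I₃ = I₂ · cos²(44°) = 1.244e+04 · 0.5174 = 6436 lux.

I ≈ 6440 lux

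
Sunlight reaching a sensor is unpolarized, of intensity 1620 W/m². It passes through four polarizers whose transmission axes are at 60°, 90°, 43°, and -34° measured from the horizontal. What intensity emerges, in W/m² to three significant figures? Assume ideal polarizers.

Unpolarized light through the first polarizer → I₁ = 1620 W/m²/2 = 810 W/m², polarized at 60°.
I₂ = I₁ · cos²(30°) = 810 · 0.75 = 607.5 W/m².
I₃ = I₂ · cos²(47°) = 607.5 · 0.4651 = 282.6 W/m².
I₄ = I₃ · cos²(77°) = 282.6 · 0.0506 = 14.3 W/m².

I ≈ 14.3 W/m²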